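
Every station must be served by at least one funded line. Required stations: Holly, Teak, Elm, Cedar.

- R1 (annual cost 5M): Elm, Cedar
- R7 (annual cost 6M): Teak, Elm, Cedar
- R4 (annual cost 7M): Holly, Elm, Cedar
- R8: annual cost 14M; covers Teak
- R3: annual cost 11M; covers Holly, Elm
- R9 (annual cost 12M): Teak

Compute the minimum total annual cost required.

This is a weighted set-cover instance.
Choose R7 and R4: together they cover Holly, Teak, Elm, Cedar — every station.
Total annual cost: 6 + 7 = 13.
No cover costs less than 13.

13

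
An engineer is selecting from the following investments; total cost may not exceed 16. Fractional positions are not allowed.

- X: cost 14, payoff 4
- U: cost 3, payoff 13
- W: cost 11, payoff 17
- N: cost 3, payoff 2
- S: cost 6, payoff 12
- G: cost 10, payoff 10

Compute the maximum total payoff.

Allowing fractional choices, the relaxed optimum would be about 35.8, but investments are indivisible.
U + S: cost 3 + 6 = 9 ≤ 16, payoff 13 + 12 = 25.
U + W: cost 3 + 11 = 14 ≤ 16, payoff 13 + 17 = 30.
U + N + S: cost 3 + 3 + 6 = 12 ≤ 16, payoff 13 + 2 + 12 = 27.
Best is U and W with total payoff 30.

30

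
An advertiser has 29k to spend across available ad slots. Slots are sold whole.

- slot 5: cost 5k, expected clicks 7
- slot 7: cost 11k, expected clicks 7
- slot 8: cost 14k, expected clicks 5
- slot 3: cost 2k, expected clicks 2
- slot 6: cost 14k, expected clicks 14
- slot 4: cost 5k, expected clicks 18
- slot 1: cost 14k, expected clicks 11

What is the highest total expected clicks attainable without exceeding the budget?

41

Take slot 5, slot 3, slot 6, and slot 4: cost 5 + 2 + 14 + 5 = 26 ≤ 29, expected clicks 7 + 2 + 14 + 18 = 41.
No other feasible combination does better.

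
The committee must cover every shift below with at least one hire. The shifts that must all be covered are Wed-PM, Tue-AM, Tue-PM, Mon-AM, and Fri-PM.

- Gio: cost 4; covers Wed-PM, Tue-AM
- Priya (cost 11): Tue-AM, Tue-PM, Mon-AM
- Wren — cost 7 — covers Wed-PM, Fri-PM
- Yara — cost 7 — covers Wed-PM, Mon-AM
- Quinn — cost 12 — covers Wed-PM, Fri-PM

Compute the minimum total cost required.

18

The greedy cost-per-new-shift heuristic would pick Gio, Priya, and Wren for 22, but a cheaper cover exists.
Choose Priya and Wren: together they cover Wed-PM, Tue-AM, Tue-PM, Mon-AM, Fri-PM — every shift.
Total cost: 11 + 7 = 18.
No cover costs less than 18.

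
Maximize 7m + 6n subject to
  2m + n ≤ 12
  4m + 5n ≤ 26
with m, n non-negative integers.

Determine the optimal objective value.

42

The continuous relaxation peaks at (5.67, 0.667) with value 43.67; rounding to a feasible lattice point costs some objective.
(m,n)=(6,0): 2·6+1·0=12≤12, 4·6+5·0=24≤26, objective 42.
(m,n)=(5,1): 2·5+1·1=11≤12, 4·5+5·1=25≤26, objective 41.
(m,n)=(5,0): 2·5+1·0=10≤12, 4·5+5·0=20≤26, objective 35.
Maximum is 42 at (m,n)=(6,0).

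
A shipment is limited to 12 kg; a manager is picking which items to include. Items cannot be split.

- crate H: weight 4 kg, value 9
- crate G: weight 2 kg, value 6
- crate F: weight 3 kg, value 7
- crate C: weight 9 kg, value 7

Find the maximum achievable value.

22

This is an integer program with binary decision variables.
Take crate H, crate G, and crate F: weight 4 + 2 + 3 = 9 ≤ 12, value 9 + 6 + 7 = 22.
No other feasible combination does better.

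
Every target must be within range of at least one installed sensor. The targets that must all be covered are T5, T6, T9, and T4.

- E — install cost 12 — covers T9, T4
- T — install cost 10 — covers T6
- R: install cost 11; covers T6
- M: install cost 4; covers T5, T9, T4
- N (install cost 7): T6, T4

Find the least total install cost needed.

11

Choose M and N: together they cover T5, T6, T9, T4 — every target.
Total install cost: 4 + 7 = 11.
No cover costs less than 11.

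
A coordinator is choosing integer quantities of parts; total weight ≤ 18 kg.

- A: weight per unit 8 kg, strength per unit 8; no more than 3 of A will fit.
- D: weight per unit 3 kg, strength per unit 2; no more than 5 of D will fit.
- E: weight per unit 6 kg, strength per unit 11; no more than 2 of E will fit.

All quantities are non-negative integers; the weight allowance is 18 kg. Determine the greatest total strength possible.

26

1×D and 2×E: weight 15 ≤ 18, strength 1·2 + 2·11 = 24.
2×D and 2×E: weight 18 ≤ 18, strength 2·2 + 2·11 = 26.
Best is 26.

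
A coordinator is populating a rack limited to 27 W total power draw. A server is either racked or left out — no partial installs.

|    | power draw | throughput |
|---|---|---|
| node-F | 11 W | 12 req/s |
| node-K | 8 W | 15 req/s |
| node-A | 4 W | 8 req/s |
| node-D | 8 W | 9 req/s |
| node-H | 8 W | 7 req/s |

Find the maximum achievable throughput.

Allowing fractional choices, the relaxed optimum would be about 39.6, but servers are indivisible.
node-F + node-K + node-A: power draw 11 + 8 + 4 = 23 ≤ 27, throughput 12 + 15 + 8 = 35.
node-F + node-K + node-D: power draw 11 + 8 + 8 = 27 ≤ 27, throughput 12 + 15 + 9 = 36.
Best is node-F, node-K, and node-D with total throughput 36.

36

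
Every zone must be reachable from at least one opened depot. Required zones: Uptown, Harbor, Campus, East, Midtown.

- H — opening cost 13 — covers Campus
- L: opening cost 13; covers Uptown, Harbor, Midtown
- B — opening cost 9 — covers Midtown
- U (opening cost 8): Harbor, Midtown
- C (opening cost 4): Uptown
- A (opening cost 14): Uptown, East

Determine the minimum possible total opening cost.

The greedy cost-per-new-zone heuristic would pick U, C, H, and A for 39, but a cheaper cover exists.
Choose H, U, and A: together they cover Uptown, Harbor, Campus, East, Midtown — every zone.
Total opening cost: 13 + 8 + 14 = 35.
No cover costs less than 35.

35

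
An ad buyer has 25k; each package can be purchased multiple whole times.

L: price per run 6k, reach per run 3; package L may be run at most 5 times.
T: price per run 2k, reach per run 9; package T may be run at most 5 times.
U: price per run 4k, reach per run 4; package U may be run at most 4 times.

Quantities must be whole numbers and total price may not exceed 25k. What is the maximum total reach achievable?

57

T has the best ratio (9/2); taking only T gives at most 5×9 = 45 (stopped by the supply cap of 5).
Mixing does better — 5×T and 3×U: price 22 ≤ 25, reach 5·9 + 3·4 = 57.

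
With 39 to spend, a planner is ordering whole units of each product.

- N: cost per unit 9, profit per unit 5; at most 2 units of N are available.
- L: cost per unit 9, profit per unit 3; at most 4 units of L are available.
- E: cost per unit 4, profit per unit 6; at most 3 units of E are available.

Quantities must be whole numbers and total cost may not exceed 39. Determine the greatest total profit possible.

31

Take 2×N, 1×L, and 3×E: cost 39 ≤ 39, profit 2·5 + 1·3 + 3·6 = 31.
E has the best ratio (6/4) and is taken to its limit of 3; remaining capacity is filled optimally with the others.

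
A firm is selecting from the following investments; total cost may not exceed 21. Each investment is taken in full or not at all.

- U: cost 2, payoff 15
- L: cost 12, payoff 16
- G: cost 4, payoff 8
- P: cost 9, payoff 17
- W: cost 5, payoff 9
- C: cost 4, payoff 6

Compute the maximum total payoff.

49

Allowing fractional choices, the relaxed optimum would be about 50.5, but investments are indivisible.
U + G + P + W: cost 2 + 4 + 9 + 5 = 20 ≤ 21, payoff 15 + 8 + 17 + 9 = 49.
U + P + W + C: cost 2 + 9 + 5 + 4 = 20 ≤ 21, payoff 15 + 17 + 9 + 6 = 47.
U + G + P + C: cost 2 + 4 + 9 + 4 = 19 ≤ 21, payoff 15 + 8 + 17 + 6 = 46.
Best is U, G, P, and W with total payoff 49.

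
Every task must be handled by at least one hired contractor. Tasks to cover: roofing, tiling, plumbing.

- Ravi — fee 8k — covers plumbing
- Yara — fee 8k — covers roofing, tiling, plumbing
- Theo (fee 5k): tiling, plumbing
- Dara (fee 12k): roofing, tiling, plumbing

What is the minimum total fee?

8

This is an integer covering problem.
The greedy cost-per-new-task heuristic would pick Theo and Yara for 13, but a cheaper cover exists.
Yara alone covers roofing, tiling, plumbing — every task.
Total fee: 8.
No cover costs less than 8.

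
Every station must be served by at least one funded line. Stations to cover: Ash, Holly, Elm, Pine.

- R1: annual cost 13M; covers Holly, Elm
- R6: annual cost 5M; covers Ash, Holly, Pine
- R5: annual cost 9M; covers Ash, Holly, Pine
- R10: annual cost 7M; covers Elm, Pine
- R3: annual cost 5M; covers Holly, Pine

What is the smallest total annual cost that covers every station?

12

Choose R6 and R10: together they cover Ash, Holly, Elm, Pine — every station.
Total annual cost: 5 + 7 = 12.
No cover costs less than 12.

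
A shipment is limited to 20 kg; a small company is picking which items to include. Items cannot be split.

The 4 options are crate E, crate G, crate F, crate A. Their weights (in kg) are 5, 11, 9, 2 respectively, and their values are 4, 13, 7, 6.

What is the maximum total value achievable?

23

Allowing fractional choices, the relaxed optimum would be about 24.6, but items are indivisible.
crate G + crate F: weight 11 + 9 = 20 ≤ 20, value 13 + 7 = 20.
crate G + crate A: weight 11 + 2 = 13 ≤ 20, value 13 + 6 = 19.
crate E + crate G + crate A: weight 5 + 11 + 2 = 18 ≤ 20, value 4 + 13 + 6 = 23.
Best is crate E, crate G, and crate A with total value 23.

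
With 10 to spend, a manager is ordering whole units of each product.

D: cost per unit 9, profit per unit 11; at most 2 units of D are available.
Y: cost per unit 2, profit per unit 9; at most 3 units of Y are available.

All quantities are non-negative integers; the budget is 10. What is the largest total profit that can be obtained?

3×Y: cost 6 ≤ 10, profit 3·9 = 27.
2×Y: cost 4 ≤ 10, profit 2·9 = 18.
Best is 27.

27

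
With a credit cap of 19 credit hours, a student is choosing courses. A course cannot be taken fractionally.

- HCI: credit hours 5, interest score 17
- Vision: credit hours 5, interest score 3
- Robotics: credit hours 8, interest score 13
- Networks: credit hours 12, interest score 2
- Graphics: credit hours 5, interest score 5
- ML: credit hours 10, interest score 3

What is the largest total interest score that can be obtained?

Allowing fractional choices, the relaxed optimum would be about 35.6, but courses are indivisible.
HCI + Vision + Robotics: credit hours 5 + 5 + 8 = 18 ≤ 19, interest score 17 + 3 + 13 = 33.
HCI + Robotics + Graphics: credit hours 5 + 8 + 5 = 18 ≤ 19, interest score 17 + 13 + 5 = 35.
HCI + Robotics: credit hours 5 + 8 = 13 ≤ 19, interest score 17 + 13 = 30.
Best is HCI, Robotics, and Graphics with total interest score 35.

35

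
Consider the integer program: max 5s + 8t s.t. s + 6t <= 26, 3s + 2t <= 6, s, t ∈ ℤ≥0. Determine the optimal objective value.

(s,t)=(0,3): 1·0+6·3=18≤26, 3·0+2·3=6≤6, objective 24.
(s,t)=(0,2): 1·0+6·2=12≤26, 3·0+2·2=4≤6, objective 16.
The best lattice point is (0,3), giving 24.

24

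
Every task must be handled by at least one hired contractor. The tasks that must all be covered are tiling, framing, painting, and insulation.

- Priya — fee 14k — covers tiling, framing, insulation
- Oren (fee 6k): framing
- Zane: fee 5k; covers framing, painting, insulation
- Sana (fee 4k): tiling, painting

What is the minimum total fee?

Choose Zane and Sana: together they cover tiling, framing, painting, insulation — every task.
Total fee: 5 + 4 = 9.

9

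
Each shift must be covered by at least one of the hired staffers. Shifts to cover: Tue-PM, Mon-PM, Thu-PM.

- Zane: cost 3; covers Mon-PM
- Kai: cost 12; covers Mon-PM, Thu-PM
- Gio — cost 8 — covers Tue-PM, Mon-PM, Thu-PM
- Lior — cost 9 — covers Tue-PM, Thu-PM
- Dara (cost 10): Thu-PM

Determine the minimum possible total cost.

Gio alone covers Tue-PM, Mon-PM, Thu-PM — every shift.
Total cost: 8.
No cover costs less than 8.

8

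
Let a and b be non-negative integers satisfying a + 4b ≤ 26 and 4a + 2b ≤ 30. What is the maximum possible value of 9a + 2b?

65

(a,b)=(7,1): 1·7+4·1=11≤26, 4·7+2·1=30≤30, objective 65.
(a,b)=(7,0): 1·7+4·0=7≤26, 4·7+2·0=28≤30, objective 63.
(a,b)=(6,2): 1·6+4·2=14≤26, 4·6+2·2=28≤30, objective 58.
(a,b)=(6,1): 1·6+4·1=10≤26, 4·6+2·1=26≤30, objective 56.
The best lattice point is (7,1), giving 65.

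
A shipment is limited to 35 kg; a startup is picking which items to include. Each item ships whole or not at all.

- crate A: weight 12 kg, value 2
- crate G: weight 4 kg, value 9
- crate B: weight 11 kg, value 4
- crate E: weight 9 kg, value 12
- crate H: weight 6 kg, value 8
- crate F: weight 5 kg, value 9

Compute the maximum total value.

Take crate G, crate B, crate E, crate H, and crate F: weight 4 + 11 + 9 + 6 + 5 = 35 ≤ 35, value 9 + 4 + 12 + 8 + 9 = 42.
No other feasible combination does better.

42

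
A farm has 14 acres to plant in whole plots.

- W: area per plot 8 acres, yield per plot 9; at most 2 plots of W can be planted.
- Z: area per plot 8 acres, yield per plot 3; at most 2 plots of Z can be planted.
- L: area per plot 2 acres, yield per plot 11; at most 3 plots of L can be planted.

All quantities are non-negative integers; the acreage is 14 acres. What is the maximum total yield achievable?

42

This is a bounded integer knapsack.
1×W and 3×L: area 14 ≤ 14, yield 1·9 + 3·11 = 42.
1×Z and 3×L: area 14 ≤ 14, yield 1·3 + 3·11 = 36.
Best is 42.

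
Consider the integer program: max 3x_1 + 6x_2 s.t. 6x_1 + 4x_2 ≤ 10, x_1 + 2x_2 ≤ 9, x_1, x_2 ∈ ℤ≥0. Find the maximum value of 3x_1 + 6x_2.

The continuous relaxation peaks at (0, 2.5) with value 15.00; rounding to a feasible lattice point costs some objective.
(x_1,x_2)=(0,2): 6·0+4·2=8≤10, 1·0+2·2=4≤9, objective 12.
(x_1,x_2)=(1,1): 6·1+4·1=10≤10, 1·1+2·1=3≤9, objective 9.
(x_1,x_2)=(0,1): 6·0+4·1=4≤10, 1·0+2·1=2≤9, objective 6.
No feasible integer point exceeds 12.

12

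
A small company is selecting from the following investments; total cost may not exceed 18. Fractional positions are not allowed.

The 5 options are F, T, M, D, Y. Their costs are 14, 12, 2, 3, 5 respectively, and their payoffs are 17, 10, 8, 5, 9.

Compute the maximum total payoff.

Allowing fractional choices, the relaxed optimum would be about 31.7, but investments are indivisible.
T + M + D: cost 12 + 2 + 3 = 17 ≤ 18, payoff 10 + 8 + 5 = 23.
F + M: cost 14 + 2 = 16 ≤ 18, payoff 17 + 8 = 25.
Best is F and M with total payoff 25.

25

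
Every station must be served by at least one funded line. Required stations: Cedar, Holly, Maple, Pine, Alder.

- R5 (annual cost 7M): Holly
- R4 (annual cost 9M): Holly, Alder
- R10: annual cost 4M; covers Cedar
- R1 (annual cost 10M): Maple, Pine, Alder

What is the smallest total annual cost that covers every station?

21

Choose R5, R10, and R1: together they cover Cedar, Holly, Maple, Pine, Alder — every station.
Total annual cost: 7 + 4 + 10 = 21.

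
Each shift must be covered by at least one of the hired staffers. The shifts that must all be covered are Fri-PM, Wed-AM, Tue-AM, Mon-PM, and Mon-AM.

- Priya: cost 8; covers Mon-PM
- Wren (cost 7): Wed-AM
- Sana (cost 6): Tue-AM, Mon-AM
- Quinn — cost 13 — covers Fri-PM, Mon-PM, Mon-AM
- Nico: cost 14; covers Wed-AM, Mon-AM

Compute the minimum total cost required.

26

This is a weighted set-cover instance.
Choose Wren, Sana, and Quinn: together they cover Fri-PM, Wed-AM, Tue-AM, Mon-PM, Mon-AM — every shift.
Total cost: 7 + 6 + 13 = 26.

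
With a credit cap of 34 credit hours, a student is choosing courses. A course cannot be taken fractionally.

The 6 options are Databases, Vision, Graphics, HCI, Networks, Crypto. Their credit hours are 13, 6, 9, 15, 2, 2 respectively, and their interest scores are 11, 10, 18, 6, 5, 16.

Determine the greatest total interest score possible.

60

Allowing fractional choices, the relaxed optimum would be about 60.8, but courses are indivisible.
Databases + Vision + Graphics + Networks + Crypto: credit hours 13 + 6 + 9 + 2 + 2 = 32 ≤ 34, interest score 11 + 10 + 18 + 5 + 16 = 60.
Databases + Vision + Graphics + Crypto: credit hours 13 + 6 + 9 + 2 = 30 ≤ 34, interest score 11 + 10 + 18 + 16 = 55.
Best is Databases, Vision, Graphics, Networks, and Crypto with total interest score 60.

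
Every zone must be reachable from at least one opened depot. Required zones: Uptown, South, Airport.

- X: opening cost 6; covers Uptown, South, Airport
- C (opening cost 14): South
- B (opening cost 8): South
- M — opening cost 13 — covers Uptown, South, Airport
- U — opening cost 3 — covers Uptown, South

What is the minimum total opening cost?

6

This is a weighted set-cover instance.
X alone covers Uptown, South, Airport — every zone.
Total opening cost: 6.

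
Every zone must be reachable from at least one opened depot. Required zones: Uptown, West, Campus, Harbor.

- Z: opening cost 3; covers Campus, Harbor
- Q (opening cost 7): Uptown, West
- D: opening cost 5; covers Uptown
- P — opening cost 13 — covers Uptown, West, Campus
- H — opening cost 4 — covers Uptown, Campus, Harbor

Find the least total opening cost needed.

10

Choose Z and Q: together they cover Uptown, West, Campus, Harbor — every zone.
Total opening cost: 3 + 7 = 10.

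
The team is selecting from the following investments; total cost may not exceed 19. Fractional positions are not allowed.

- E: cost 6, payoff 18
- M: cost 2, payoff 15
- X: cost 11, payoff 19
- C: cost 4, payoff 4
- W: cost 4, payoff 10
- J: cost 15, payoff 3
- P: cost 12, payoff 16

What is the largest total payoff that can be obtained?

52

Allowing fractional choices, the relaxed optimum would be about 55.1, but investments are indivisible.
E + M + C + W: cost 6 + 2 + 4 + 4 = 16 ≤ 19, payoff 18 + 15 + 4 + 10 = 47.
E + M + X: cost 6 + 2 + 11 = 19 ≤ 19, payoff 18 + 15 + 19 = 52.
Best is E, M, and X with total payoff 52.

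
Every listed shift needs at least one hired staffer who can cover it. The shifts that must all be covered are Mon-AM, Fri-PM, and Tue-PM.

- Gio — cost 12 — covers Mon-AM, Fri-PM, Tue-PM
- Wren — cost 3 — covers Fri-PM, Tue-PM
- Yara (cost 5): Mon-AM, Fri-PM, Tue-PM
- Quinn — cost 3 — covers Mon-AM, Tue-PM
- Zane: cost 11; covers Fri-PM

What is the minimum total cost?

Yara alone covers Mon-AM, Fri-PM, Tue-PM — every shift.
Total cost: 5.

5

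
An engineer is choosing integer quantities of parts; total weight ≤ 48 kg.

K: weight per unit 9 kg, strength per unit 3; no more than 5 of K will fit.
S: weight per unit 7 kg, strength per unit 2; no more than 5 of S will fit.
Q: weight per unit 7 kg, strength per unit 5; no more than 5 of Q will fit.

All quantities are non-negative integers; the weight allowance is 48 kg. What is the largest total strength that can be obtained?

This is a bounded integer knapsack.
1×K and 5×Q: weight 44 ≤ 48, strength 1·3 + 5·5 = 28.
1×S and 5×Q: weight 42 ≤ 48, strength 1·2 + 5·5 = 27.
Best is 28.

28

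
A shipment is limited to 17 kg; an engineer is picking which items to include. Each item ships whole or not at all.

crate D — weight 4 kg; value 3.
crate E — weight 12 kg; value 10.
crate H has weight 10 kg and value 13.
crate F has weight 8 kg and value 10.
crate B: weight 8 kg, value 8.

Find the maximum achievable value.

crate F + crate B: weight 8 + 8 = 16 ≤ 17, value 10 + 8 = 18.
crate H: weight 10 ≤ 17, value 13.
crate D + crate H: weight 4 + 10 = 14 ≤ 17, value 3 + 13 = 16.
Best is crate F and crate B with total value 18.

18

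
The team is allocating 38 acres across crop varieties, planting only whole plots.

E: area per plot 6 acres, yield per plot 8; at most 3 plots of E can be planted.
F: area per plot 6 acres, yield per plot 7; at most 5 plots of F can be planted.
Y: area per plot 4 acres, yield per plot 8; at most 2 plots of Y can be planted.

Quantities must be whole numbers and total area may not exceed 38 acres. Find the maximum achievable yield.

54

This is a bounded integer knapsack.
2×E, 3×F, and 2×Y: area 38 ≤ 38, yield 2·8 + 3·7 + 2·8 = 53.
3×E, 2×F, and 2×Y: area 38 ≤ 38, yield 3·8 + 2·7 + 2·8 = 54.
Best is 54.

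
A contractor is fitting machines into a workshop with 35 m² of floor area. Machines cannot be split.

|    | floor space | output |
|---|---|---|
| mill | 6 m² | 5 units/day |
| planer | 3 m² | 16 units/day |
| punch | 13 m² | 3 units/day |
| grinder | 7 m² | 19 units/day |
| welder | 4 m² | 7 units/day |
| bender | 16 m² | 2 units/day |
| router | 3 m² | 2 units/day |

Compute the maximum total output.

50

Allowing fractional choices, the relaxed optimum would be about 51.8, but machines are indivisible.
mill + planer + grinder + welder: floor space 6 + 3 + 7 + 4 = 20 ≤ 35, output 5 + 16 + 19 + 7 = 47.
mill + planer + grinder + welder + router: floor space 6 + 3 + 7 + 4 + 3 = 23 ≤ 35, output 5 + 16 + 19 + 7 + 2 = 49.
mill + planer + punch + grinder + welder: floor space 6 + 3 + 13 + 7 + 4 = 33 ≤ 35, output 5 + 16 + 3 + 19 + 7 = 50.
Best is mill, planer, punch, grinder, and welder with total output 50.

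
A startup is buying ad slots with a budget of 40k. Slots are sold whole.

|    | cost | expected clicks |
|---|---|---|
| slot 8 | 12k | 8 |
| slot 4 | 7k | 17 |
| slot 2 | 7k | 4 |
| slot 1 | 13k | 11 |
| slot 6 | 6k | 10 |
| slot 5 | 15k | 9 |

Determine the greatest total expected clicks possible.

46

slot 4 + slot 2 + slot 1 + slot 6: cost 7 + 7 + 13 + 6 = 33 ≤ 40, expected clicks 17 + 4 + 11 + 10 = 42.
slot 8 + slot 4 + slot 1 + slot 6: cost 12 + 7 + 13 + 6 = 38 ≤ 40, expected clicks 8 + 17 + 11 + 10 = 46.
slot 8 + slot 4 + slot 6 + slot 5: cost 12 + 7 + 6 + 15 = 40 ≤ 40, expected clicks 8 + 17 + 10 + 9 = 44.
Best is slot 8, slot 4, slot 1, and slot 6 with total expected clicks 46.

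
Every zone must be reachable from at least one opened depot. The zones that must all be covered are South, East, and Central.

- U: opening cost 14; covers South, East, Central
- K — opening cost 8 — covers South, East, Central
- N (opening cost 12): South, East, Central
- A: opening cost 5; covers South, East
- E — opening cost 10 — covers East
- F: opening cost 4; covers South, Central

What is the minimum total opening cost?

8

The greedy cost-per-new-zone heuristic would pick F and A for 9, but a cheaper cover exists.
K alone covers South, East, Central — every zone.
Total opening cost: 8.
No cover costs less than 8.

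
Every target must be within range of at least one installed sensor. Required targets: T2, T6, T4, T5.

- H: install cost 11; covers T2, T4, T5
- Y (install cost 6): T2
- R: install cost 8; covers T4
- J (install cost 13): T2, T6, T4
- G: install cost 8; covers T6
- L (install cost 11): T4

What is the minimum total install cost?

Choose H and G: together they cover T2, T6, T4, T5 — every target.
Total install cost: 11 + 8 = 19.
No cover costs less than 19.

19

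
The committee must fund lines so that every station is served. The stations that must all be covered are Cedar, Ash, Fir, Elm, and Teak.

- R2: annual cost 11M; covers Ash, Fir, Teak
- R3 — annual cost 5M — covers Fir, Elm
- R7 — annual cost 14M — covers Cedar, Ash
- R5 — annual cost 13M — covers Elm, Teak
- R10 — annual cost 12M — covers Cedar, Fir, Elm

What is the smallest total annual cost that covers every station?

This is an integer covering problem.
The greedy cost-per-new-station heuristic would pick R3, R2, and R10 for 28, but a cheaper cover exists.
Choose R2 and R10: together they cover Cedar, Ash, Fir, Elm, Teak — every station.
Total annual cost: 11 + 12 = 23.
No cover costs less than 23.

23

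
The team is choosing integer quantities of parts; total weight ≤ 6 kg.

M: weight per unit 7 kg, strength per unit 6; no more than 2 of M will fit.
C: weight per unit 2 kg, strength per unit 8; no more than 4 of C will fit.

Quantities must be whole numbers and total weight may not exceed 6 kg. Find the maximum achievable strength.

Take 3×C: weight 6 ≤ 6, strength 3·8 = 24.
No other integer combination yields more.

24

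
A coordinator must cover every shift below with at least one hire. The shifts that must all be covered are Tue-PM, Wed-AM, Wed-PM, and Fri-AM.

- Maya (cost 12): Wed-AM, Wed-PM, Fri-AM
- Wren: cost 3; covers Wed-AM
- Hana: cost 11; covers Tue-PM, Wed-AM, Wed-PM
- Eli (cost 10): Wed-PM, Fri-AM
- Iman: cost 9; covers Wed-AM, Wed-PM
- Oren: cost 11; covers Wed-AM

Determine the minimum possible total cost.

Choose Hana and Eli: together they cover Tue-PM, Wed-AM, Wed-PM, Fri-AM — every shift.
Total cost: 11 + 10 = 21.

21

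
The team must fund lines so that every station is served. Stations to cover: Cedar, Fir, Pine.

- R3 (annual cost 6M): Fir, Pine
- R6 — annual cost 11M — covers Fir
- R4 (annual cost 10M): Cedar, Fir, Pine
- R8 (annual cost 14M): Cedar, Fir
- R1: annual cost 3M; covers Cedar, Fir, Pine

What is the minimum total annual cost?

3

This is a weighted set-cover instance.
R1 alone covers Cedar, Fir, Pine — every station.
Total annual cost: 3.
No cover costs less than 3.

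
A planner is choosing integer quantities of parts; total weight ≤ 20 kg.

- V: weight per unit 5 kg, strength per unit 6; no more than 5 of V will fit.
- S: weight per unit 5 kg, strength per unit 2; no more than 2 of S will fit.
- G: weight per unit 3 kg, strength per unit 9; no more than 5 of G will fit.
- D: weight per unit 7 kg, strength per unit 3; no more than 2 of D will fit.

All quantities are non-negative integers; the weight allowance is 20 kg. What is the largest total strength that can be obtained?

51

G has the best ratio (9/3); taking only G gives at most 5×9 = 45 (stopped by the supply cap of 5).
Mixing does better — 1×V and 5×G: weight 20 ≤ 20, strength 1·6 + 5·9 = 51.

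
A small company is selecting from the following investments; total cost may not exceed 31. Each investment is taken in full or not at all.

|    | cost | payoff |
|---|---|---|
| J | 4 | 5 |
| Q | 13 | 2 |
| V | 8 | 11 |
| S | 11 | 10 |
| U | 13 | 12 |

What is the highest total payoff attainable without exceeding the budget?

Take J, V, and U: cost 4 + 8 + 13 = 25 ≤ 31, payoff 5 + 11 + 12 = 28.
No other feasible combination does better.

28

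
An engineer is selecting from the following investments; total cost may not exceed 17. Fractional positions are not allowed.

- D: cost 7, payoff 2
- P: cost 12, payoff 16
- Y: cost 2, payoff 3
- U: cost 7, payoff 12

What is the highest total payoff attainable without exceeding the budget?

D + Y + U: cost 7 + 2 + 7 = 16 ≤ 17, payoff 2 + 3 + 12 = 17.
P + Y: cost 12 + 2 = 14 ≤ 17, payoff 16 + 3 = 19.
Best is P and Y with total payoff 19.

19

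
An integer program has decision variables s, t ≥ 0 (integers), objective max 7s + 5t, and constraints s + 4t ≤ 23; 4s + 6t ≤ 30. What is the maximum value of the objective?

49

(s,t)=(7,0): 1·7+4·0=7≤23, 4·7+6·0=28≤30, objective 49.
(s,t)=(6,1): 1·6+4·1=10≤23, 4·6+6·1=30≤30, objective 47.
No feasible integer point exceeds 49.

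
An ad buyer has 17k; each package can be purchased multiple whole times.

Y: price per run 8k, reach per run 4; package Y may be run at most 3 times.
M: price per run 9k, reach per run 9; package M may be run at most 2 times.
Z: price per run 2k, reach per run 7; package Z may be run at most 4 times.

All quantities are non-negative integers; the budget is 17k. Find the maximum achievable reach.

37

1×M and 4×Z: price 17 ≤ 17, reach 1·9 + 4·7 = 37.
1×Y and 4×Z: price 16 ≤ 17, reach 1·4 + 4·7 = 32.
Best is 37.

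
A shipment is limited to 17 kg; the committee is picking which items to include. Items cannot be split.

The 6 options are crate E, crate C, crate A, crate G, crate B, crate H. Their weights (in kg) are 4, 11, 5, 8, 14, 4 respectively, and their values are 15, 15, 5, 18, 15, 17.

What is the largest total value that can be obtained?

crate A + crate G + crate H: weight 5 + 8 + 4 = 17 ≤ 17, value 5 + 18 + 17 = 40.
crate E + crate G + crate H: weight 4 + 8 + 4 = 16 ≤ 17, value 15 + 18 + 17 = 50.
Best is crate E, crate G, and crate H with total value 50.

50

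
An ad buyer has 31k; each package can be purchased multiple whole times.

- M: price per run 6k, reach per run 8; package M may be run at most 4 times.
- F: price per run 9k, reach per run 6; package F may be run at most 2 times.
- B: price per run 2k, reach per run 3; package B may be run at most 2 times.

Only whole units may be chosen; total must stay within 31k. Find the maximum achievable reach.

4×M and 2×B: price 28 ≤ 31, reach 4·8 + 2·3 = 38.
3×M, 1×F, and 2×B: price 31 ≤ 31, reach 3·8 + 1·6 + 2·3 = 36.
Best is 38.

38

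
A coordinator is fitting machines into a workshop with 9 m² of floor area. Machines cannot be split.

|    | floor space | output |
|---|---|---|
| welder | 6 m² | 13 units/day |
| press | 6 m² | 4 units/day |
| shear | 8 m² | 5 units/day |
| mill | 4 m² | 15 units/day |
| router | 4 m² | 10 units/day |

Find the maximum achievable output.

This is an integer program with binary decision variables.
Allowing fractional choices, the relaxed optimum would be about 27.2, but machines are indivisible.
mill + router: floor space 4 + 4 = 8 ≤ 9, output 15 + 10 = 25.
mill: floor space 4 ≤ 9, output 15.
welder: floor space 6 ≤ 9, output 13.
Best is mill and router with total output 25.

25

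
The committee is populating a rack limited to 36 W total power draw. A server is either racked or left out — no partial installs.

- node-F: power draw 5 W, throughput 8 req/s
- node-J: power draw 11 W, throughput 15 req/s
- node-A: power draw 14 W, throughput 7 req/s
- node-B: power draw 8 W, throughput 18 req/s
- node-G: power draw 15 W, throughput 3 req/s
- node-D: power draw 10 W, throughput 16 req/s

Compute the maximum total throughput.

Allowing fractional choices, the relaxed optimum would be about 58.0, but servers are indivisible.
node-J + node-B + node-D: power draw 11 + 8 + 10 = 29 ≤ 36, throughput 15 + 18 + 16 = 49.
node-F + node-B + node-D: power draw 5 + 8 + 10 = 23 ≤ 36, throughput 8 + 18 + 16 = 42.
node-F + node-J + node-B + node-D: power draw 5 + 11 + 8 + 10 = 34 ≤ 36, throughput 8 + 15 + 18 + 16 = 57.
Best is node-F, node-J, node-B, and node-D with total throughput 57.

57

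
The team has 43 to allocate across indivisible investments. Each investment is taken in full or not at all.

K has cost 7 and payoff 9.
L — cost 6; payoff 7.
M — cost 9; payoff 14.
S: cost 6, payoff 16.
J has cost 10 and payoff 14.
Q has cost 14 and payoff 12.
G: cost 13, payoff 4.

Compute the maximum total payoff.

60

Allowing fractional choices, the relaxed optimum would be about 64.3, but investments are indivisible.
K + L + M + S + Q: cost 7 + 6 + 9 + 6 + 14 = 42 ≤ 43, payoff 9 + 7 + 14 + 16 + 12 = 58.
K + L + M + S + J: cost 7 + 6 + 9 + 6 + 10 = 38 ≤ 43, payoff 9 + 7 + 14 + 16 + 14 = 60.
Best is K, L, M, S, and J with total payoff 60.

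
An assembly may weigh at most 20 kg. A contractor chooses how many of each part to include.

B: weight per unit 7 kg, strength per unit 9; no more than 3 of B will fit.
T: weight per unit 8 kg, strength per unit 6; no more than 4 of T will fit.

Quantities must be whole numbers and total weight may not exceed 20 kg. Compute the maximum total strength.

18

B has the best ratio (9/7); taking only B gives at most 2×9 = 18 (stopped by the weight limit).
Optimal: 2×B: weight 14 ≤ 20, strength 2·9 = 18.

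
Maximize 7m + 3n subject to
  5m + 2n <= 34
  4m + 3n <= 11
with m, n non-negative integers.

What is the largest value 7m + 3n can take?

(m,n)=(2,1): 5·2+2·1=12≤34, 4·2+3·1=11≤11, objective 17.
(m,n)=(2,0): 5·2+2·0=10≤34, 4·2+3·0=8≤11, objective 14.
(m,n)=(1,2): 5·1+2·2=9≤34, 4·1+3·2=10≤11, objective 13.
(m,n)=(1,1): 5·1+2·1=7≤34, 4·1+3·1=7≤11, objective 10.
No feasible integer point exceeds 17.

17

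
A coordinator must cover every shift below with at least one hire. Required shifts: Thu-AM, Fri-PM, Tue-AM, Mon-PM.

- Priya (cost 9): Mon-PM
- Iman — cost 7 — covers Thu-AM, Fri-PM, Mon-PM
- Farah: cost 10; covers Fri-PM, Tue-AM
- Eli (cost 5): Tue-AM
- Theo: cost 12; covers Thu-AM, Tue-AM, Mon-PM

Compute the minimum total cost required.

12

This is an integer covering problem.
Choose Iman and Eli: together they cover Thu-AM, Fri-PM, Tue-AM, Mon-PM — every shift.
Total cost: 7 + 5 = 12.
No cover costs less than 12.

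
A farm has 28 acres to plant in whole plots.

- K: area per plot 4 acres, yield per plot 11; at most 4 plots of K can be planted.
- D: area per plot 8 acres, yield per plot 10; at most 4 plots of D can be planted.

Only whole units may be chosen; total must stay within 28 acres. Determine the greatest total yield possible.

Take 4×K and 1×D: area 24 ≤ 28, yield 4·11 + 1·10 = 54.
K has the best ratio (11/4) and is taken to its limit of 4; remaining capacity is filled optimally with the others.

54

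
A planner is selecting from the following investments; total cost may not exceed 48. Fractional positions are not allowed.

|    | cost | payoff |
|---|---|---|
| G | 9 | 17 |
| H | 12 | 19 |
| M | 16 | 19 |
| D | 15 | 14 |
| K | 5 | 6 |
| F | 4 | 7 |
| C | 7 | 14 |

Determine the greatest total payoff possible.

76

This is an integer program with binary decision variables.
Take G, H, M, F, and C: cost 9 + 12 + 16 + 4 + 7 = 48 ≤ 48, payoff 17 + 19 + 19 + 7 + 14 = 76.
No other feasible combination does better.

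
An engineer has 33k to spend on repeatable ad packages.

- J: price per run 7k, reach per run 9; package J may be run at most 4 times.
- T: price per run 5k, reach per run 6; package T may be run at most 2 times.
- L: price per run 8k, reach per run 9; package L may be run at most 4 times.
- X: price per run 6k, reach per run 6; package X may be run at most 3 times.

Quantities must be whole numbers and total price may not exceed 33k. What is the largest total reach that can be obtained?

42

This is a bounded integer knapsack.
Take 4×J and 1×T: price 33 ≤ 33, reach 4·9 + 1·6 = 42.
J has the best ratio (9/7) and is taken to its limit of 4; remaining capacity is filled optimally with the others.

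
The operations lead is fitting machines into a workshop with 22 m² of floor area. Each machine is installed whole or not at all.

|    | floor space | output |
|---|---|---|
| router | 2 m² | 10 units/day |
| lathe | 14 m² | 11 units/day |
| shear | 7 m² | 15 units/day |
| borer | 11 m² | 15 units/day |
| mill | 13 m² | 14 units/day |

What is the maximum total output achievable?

40

router + shear + borer: floor space 2 + 7 + 11 = 20 ≤ 22, output 10 + 15 + 15 = 40.
shear + borer: floor space 7 + 11 = 18 ≤ 22, output 15 + 15 = 30.
router + shear + mill: floor space 2 + 7 + 13 = 22 ≤ 22, output 10 + 15 + 14 = 39.
Best is router, shear, and borer with total output 40.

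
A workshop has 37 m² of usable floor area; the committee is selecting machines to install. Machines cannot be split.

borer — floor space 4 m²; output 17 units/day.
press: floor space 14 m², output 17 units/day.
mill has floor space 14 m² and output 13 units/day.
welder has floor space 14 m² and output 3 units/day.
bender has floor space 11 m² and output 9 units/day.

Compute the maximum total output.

This is an integer program with binary decision variables.
Allowing fractional choices, the relaxed optimum would be about 51.1, but machines are indivisible.
borer + press + bender: floor space 4 + 14 + 11 = 29 ≤ 37, output 17 + 17 + 9 = 43.
borer + press + mill: floor space 4 + 14 + 14 = 32 ≤ 37, output 17 + 17 + 13 = 47.
borer + mill + bender: floor space 4 + 14 + 11 = 29 ≤ 37, output 17 + 13 + 9 = 39.
Best is borer, press, and mill with total output 47.

47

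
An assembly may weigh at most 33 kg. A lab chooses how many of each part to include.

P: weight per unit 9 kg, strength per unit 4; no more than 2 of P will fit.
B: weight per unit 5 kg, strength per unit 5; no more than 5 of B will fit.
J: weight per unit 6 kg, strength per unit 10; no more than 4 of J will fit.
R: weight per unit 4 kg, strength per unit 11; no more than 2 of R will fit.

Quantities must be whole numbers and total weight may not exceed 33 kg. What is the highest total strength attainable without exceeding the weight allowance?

R has the best ratio (11/4); taking only R gives at most 2×11 = 22 (stopped by the supply cap of 2).
Mixing does better — 4×J and 2×R: weight 32 ≤ 33, strength 4·10 + 2·11 = 62.

62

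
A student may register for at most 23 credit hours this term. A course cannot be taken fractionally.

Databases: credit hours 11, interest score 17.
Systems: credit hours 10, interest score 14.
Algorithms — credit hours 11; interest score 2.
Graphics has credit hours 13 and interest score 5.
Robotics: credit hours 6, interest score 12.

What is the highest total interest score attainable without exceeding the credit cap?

Allowing fractional choices, the relaxed optimum would be about 37.4, but courses are indivisible.
Systems + Robotics: credit hours 10 + 6 = 16 ≤ 23, interest score 14 + 12 = 26.
Databases + Robotics: credit hours 11 + 6 = 17 ≤ 23, interest score 17 + 12 = 29.
Databases + Systems: credit hours 11 + 10 = 21 ≤ 23, interest score 17 + 14 = 31.
Best is Databases and Systems with total interest score 31.

31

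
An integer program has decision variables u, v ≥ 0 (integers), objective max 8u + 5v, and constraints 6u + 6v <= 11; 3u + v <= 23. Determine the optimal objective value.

(u,v)=(1,0) is feasible, giving 8.
(u,v)=(0,1) is feasible, giving 5.
(u,v)=(0,0) is feasible, giving 0.
Maximum is 8 at (u,v)=(1,0).

8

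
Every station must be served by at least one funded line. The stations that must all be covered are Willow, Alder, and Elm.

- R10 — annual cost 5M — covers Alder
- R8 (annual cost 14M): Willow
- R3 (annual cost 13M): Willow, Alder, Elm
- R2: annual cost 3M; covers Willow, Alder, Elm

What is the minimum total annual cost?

This is an integer covering problem.
R2 alone covers Willow, Alder, Elm — every station.
Total annual cost: 3.
No cover costs less than 3.

3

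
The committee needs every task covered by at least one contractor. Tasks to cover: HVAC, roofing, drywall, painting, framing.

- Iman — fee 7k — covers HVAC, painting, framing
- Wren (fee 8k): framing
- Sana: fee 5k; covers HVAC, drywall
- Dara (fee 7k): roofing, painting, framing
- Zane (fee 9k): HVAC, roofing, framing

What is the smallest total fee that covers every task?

The greedy cost-per-new-task heuristic would pick Iman, Sana, and Dara for 19, but a cheaper cover exists.
Choose Sana and Dara: together they cover HVAC, roofing, drywall, painting, framing — every task.
Total fee: 5 + 7 = 12.
No cover costs less than 12.

12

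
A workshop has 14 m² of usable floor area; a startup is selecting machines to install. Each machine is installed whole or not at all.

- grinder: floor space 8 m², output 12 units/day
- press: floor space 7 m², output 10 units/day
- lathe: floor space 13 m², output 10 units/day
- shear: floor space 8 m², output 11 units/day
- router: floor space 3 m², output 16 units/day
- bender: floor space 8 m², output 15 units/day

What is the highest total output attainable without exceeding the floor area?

Allowing fractional choices, the relaxed optimum would be about 35.5, but machines are indivisible.
router + bender: floor space 3 + 8 = 11 ≤ 14, output 16 + 15 = 31.
grinder + router: floor space 8 + 3 = 11 ≤ 14, output 12 + 16 = 28.
Best is router and bender with total output 31.

31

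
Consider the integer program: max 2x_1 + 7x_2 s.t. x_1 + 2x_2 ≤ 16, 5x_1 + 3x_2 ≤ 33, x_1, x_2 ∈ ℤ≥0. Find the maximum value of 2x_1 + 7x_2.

(x_1,x_2)=(0,8): 1·0+2·8=16≤16, 5·0+3·8=24≤33, objective 56.
(x_1,x_2)=(1,7): 1·1+2·7=15≤16, 5·1+3·7=26≤33, objective 51.
(x_1,x_2)=(0,7): 1·0+2·7=14≤16, 5·0+3·7=21≤33, objective 49.
No feasible integer point exceeds 56.

56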